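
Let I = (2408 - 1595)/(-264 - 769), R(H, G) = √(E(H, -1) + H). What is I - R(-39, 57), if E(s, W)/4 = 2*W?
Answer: -813/1033 - I*√47 ≈ -0.78703 - 6.8557*I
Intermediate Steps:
E(s, W) = 8*W (E(s, W) = 4*(2*W) = 8*W)
R(H, G) = √(-8 + H) (R(H, G) = √(8*(-1) + H) = √(-8 + H))
I = -813/1033 (I = 813/(-1033) = 813*(-1/1033) = -813/1033 ≈ -0.78703)
I - R(-39, 57) = -813/1033 - √(-8 - 39) = -813/1033 - √(-47) = -813/1033 - I*√47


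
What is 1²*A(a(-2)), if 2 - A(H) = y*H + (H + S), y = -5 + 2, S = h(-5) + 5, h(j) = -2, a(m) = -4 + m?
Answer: -13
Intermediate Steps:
S = 3 (S = -2 + 5 = 3)
y = -3
A(H) = -1 + 2*H (A(H) = 2 - (-3*H + (H + 3)) = 2 - (-3*H + (3 + H)) = 2 - (3 - 2*H) = 2 + (-3 + 2*H) = -1 + 2*H)
1²*A(a(-2)) = 1²*(-1 + 2*(-4 - 2)) = 1*(-1 + 2*(-6)) = 1*(-1 - 12) = 1*(-13) = -13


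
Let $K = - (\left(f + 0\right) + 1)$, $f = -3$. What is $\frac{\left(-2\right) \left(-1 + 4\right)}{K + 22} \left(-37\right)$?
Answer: $\frac{37}{4} \approx 9.25$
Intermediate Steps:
$K = 2$ ($K = - (\left(-3 + 0\right) + 1) = - (-3 + 1) = \left(-1\right) \left(-2\right) = 2$)
$\frac{\left(-2\right) \left(-1 + 4\right)}{K + 22} \left(-37\right) = \frac{\left(-2\right) \left(-1 + 4\right)}{2 + 22} \left(-37\right) = \frac{\left(-2\right) 3}{24} \left(-37\right) = \frac{1}{24} \left(-6\right) \left(-37\right) = \left(- \frac{1}{4}\right) \left(-37\right) = \frac{37}{4}$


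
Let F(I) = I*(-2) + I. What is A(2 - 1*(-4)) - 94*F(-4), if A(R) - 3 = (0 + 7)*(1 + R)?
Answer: -324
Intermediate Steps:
A(R) = 10 + 7*R (A(R) = 3 + (0 + 7)*(1 + R) = 3 + 7*(1 + R) = 3 + (7 + 7*R) = 10 + 7*R)
F(I) = -I (F(I) = -2*I + I = -I)
A(2 - 1*(-4)) - 94*F(-4) = (10 + 7*(2 - 1*(-4))) - (-94)*(-4) = (10 + 7*(2 + 4)) - 94*4 = (10 + 7*6) - 376 = (10 + 42) - 376 = 52 - 376 = -324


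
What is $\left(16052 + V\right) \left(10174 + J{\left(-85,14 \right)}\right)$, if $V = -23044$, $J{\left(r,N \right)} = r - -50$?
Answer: $-70891888$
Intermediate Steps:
$J{\left(r,N \right)} = 50 + r$ ($J{\left(r,N \right)} = r + 50 = 50 + r$)
$\left(16052 + V\right) \left(10174 + J{\left(-85,14 \right)}\right) = \left(16052 - 23044\right) \left(10174 + \left(50 - 85\right)\right) = - 6992 \left(10174 - 35\right) = \left(-6992\right) 10139 = -70891888$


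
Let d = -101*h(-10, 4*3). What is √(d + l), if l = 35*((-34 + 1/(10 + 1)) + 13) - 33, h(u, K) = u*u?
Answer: I*√1314643/11 ≈ 104.23*I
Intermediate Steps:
h(u, K) = u²
l = -8413/11 (l = 35*((-34 + 1/11) + 13) - 33 = 35*(-373/11 + 13) - 33 = 35*(-230/11) - 33 = -8050/11 - 33 = -8413/11 ≈ -764.82)
d = -10100 (d = -101*(-10)² = -101*100 = -10100)
√(d + l) = √(-10100 - 8413/11) = √(-119513/11) = I*√1314643/11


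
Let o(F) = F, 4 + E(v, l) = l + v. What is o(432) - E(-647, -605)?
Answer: 1688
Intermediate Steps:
E(v, l) = -4 + l + v (E(v, l) = -4 + (l + v) = -4 + l + v)
o(432) - E(-647, -605) = 432 - (-4 - 605 - 647) = 432 - 1*(-1256) = 432 + 1256 = 1688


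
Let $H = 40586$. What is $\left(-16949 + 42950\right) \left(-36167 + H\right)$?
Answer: $114898419$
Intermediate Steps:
$\left(-16949 + 42950\right) \left(-36167 + H\right) = \left(-16949 + 42950\right) \left(-36167 + 40586\right) = 26001 \cdot 4419 = 114898419$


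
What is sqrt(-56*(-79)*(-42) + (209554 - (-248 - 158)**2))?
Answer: I*sqrt(141090) ≈ 375.62*I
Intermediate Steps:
sqrt(-56*(-79)*(-42) + (209554 - (-248 - 158)**2)) = sqrt(4424*(-42) + (209554 - 1*(-406)**2)) = sqrt(-185808 + (209554 - 1*164836)) = sqrt(-185808 + (209554 - 164836)) = sqrt(-185808 + 44718) = sqrt(-141090) = I*sqrt(141090)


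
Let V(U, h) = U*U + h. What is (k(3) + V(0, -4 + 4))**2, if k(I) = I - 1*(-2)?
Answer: 25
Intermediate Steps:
k(I) = 2 + I (k(I) = I + 2 = 2 + I)
V(U, h) = h + U**2 (V(U, h) = U**2 + h = h + U**2)
(k(3) + V(0, -4 + 4))**2 = ((2 + 3) + ((-4 + 4) + 0**2))**2 = (5 + (0 + 0))**2 = (5 + 0)**2 = 5**2 = 25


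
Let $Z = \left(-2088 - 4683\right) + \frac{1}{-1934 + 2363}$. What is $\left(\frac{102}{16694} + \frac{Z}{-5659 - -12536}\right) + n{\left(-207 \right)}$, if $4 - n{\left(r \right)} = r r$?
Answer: $- \frac{62065159232014}{1448564403} \approx -42846.0$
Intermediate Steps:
$n{\left(r \right)} = 4 - r^{2}$ ($n{\left(r \right)} = 4 - r r = 4 - r^{2}$)
$Z = - \frac{2904758}{429}$ ($Z = -6771 + \frac{1}{429} = - \frac{2904758}{429} \approx -6771.0$)
$\left(\frac{102}{16694} + \frac{Z}{-5659 - -12536}\right) + n{\left(-207 \right)} = \left(\frac{102}{16694} - \frac{2904758}{429 \left(-5659 - -12536\right)}\right) + \left(4 - \left(-207\right)^{2}\right) = \left(102 \cdot \frac{1}{16694} - \frac{2904758}{429 \left(-5659 + 12536\right)}\right) + \left(4 - 42849\right) = \left(\frac{3}{491} - \frac{2904758}{429 \cdot 6877}\right) + \left(4 - 42849\right) = \left(\frac{3}{491} - \frac{2904758}{2950233}\right) - 42845 = - \frac{1417385479}{1448564403} - 42845 = - \frac{62065159232014}{1448564403}$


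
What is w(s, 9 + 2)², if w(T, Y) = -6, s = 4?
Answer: 36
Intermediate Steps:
w(s, 9 + 2)² = (-6)² = 36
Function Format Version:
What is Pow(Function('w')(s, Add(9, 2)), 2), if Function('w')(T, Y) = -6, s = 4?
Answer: 36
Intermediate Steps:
Pow(Function('w')(s, Add(9, 2)), 2) = Pow(-6, 2) = 36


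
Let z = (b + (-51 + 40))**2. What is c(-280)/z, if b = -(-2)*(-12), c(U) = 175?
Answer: 1/7 ≈ 0.14286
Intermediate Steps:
b = -24 (b = -1*24 = -24)
z = 1225 (z = (-24 + (-51 + 40))**2 = (-24 - 11)**2 = (-35)**2 = 1225)
c(-280)/z = 175/1225 = 175*(1/1225) = 1/7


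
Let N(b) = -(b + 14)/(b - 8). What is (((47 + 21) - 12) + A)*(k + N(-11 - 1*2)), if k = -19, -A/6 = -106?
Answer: -275416/21 ≈ -13115.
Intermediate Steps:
A = 636 (A = -6*(-106) = 636)
N(b) = -(14 + b)/(-8 + b)
(((47 + 21) - 12) + A)*(k + N(-11 - 1*2)) = (((47 + 21) - 12) + 636)*(-19 + (-14 - (-11 - 1*2))/(-8 + (-11 - 1*2))) = ((68 - 12) + 636)*(-19 + (-14 - (-11 - 2))/(-8 + (-11 - 2))) = (56 + 636)*(-19 + (-14 - 1*(-13))/(-8 - 13)) = 692*(-19 + (-14 + 13)/(-21)) = 692*(-19 - 1/21*(-1)) = 692*(-19 + 1/21) = 692*(-398/21) = -275416/21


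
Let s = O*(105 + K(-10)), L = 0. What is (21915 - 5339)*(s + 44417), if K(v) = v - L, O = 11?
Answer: 753578112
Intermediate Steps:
K(v) = v (K(v) = v - 1*0 = v + 0 = v)
s = 1045 (s = 11*(105 - 10) = 11*95 = 1045)
(21915 - 5339)*(s + 44417) = (21915 - 5339)*(1045 + 44417) = 16576*45462 = 753578112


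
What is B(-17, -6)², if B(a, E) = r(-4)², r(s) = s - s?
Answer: 0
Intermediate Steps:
r(s) = 0
B(a, E) = 0 (B(a, E) = 0² = 0)
B(-17, -6)² = 0² = 0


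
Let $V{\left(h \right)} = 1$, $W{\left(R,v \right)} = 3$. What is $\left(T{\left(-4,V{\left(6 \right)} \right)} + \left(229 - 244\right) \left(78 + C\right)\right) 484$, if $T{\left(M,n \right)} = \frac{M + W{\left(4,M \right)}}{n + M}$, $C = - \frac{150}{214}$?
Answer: $- \frac{180090592}{321} \approx -5.6103 \cdot 10^{5}$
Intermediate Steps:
$C = - \frac{75}{107}$ ($C = \left(-150\right) \frac{1}{214} = - \frac{75}{107} \approx -0.70093$)
$T{\left(M,n \right)} = \frac{3 + M}{M + n}$ ($T{\left(M,n \right)} = \frac{M + 3}{n + M} = \frac{3 + M}{M + n}$)
$\left(T{\left(-4,V{\left(6 \right)} \right)} + \left(229 - 244\right) \left(78 + C\right)\right) 484 = \left(\frac{3 - 4}{-4 + 1} + \left(229 - 244\right) \left(78 - \frac{75}{107}\right)\right) 484 = \left(\frac{1}{-3} \left(-1\right) - \frac{124065}{107}\right) 484 = \left(\left(- \frac{1}{3}\right) \left(-1\right) - \frac{124065}{107}\right) 484 = \left(\frac{1}{3} - \frac{124065}{107}\right) 484 = \left(- \frac{372088}{321}\right) 484 = - \frac{180090592}{321}$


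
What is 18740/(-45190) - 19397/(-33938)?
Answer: 24055231/153365822 ≈ 0.15685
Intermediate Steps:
18740/(-45190) - 19397/(-33938) = 18740*(-1/45190) - 19397*(-1/33938) = -1874/4519 + 19397/33938 = 24055231/153365822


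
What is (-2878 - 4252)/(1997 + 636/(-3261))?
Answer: -250010/70017 ≈ -3.5707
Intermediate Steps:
(-2878 - 4252)/(1997 + 636/(-3261)) = -7130/(1997 + 636*(-1/3261)) = -7130/(1997 - 212/1087) = -7130/2170527/1087 = -7130*1087/2170527 = -250010/70017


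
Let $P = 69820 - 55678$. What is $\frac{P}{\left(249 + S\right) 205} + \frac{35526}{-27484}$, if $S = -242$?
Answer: $\frac{168849459}{19719770} \approx 8.5624$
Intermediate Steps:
$P = 14142$ ($P = 69820 - 55678 = 14142$)
$\frac{P}{\left(249 + S\right) 205} + \frac{35526}{-27484} = \frac{14142}{\left(249 - 242\right) 205} + \frac{35526}{-27484} = \frac{14142}{7 \cdot 205} + 35526 \left(- \frac{1}{27484}\right) = \frac{14142}{1435} - \frac{17763}{13742} = \frac{168849459}{19719770}$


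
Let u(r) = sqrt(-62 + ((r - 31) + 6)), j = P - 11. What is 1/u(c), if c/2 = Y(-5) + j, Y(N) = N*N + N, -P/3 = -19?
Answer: sqrt(5)/15 ≈ 0.14907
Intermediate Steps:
P = 57 (P = -3*(-19) = 57)
j = 46 (j = 57 - 11 = 46)
Y(N) = N + N**2 (Y(N) = N**2 + N = N + N**2)
c = 132 (c = 2*(-5*(1 - 5) + 46) = 2*(-5*(-4) + 46) = 2*(20 + 46) = 2*66 = 132)
u(r) = sqrt(-87 + r) (u(r) = sqrt(-62 + ((-31 + r) + 6)) = sqrt(-62 + (-25 + r)) = sqrt(-87 + r))
1/u(c) = 1/(sqrt(-87 + 132)) = 1/(sqrt(45)) = 1/(3*sqrt(5)) = sqrt(5)/15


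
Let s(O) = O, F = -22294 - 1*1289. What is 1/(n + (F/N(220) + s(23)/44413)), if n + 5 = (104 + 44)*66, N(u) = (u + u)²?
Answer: 373841600/3649770195627 ≈ 0.00010243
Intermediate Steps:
N(u) = 4*u² (N(u) = (2*u)² = 4*u²)
F = -23583 (F = -22294 - 1289 = -23583)
n = 9763 (n = -5 + (104 + 44)*66 = -5 + 148*66 = -5 + 9768 = 9763)
1/(n + (F/N(220) + s(23)/44413)) = 1/(9763 + (-23583/(4*220²) + 23/44413)) = 1/(9763 + (-23583/(4*48400) + 23*(1/44413))) = 1/(9763 + (-23583/193600 + 1/1931)) = 1/(9763 - 45345173/373841600) = 1/(3649770195627/373841600) = 373841600/3649770195627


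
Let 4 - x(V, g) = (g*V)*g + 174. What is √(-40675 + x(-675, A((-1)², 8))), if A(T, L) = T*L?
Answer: √2355 ≈ 48.528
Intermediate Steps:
A(T, L) = L*T
x(V, g) = -170 - V*g² (x(V, g) = 4 - ((g*V)*g + 174) = 4 - ((V*g)*g + 174) = 4 - (V*g² + 174) = 4 - (174 + V*g²) = 4 + (-174 - V*g²) = -170 - V*g²)
√(-40675 + x(-675, A((-1)², 8))) = √(-40675 + (-170 - 1*(-675)*(8*(-1)²)²)) = √(-40675 + (-170 - 1*(-675)*(8*1)²)) = √(-40675 + (-170 - 1*(-675)*8²)) = √(-40675 + (-170 - 1*(-675)*64)) = √(-40675 + (-170 + 43200)) = √(-40675 + 43030) = √2355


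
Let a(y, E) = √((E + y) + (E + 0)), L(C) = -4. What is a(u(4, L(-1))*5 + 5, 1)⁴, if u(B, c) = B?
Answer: 729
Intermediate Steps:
a(y, E) = √(y + 2*E) (a(y, E) = √((E + y) + E) = √(y + 2*E))
a(u(4, L(-1))*5 + 5, 1)⁴ = (√((4*5 + 5) + 2*1))⁴ = (√((20 + 5) + 2))⁴ = (√(25 + 2))⁴ = (√27)⁴ = (3*√3)⁴ = 729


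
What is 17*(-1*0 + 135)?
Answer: 2295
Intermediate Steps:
17*(-1*0 + 135) = 17*(0 + 135) = 17*135 = 2295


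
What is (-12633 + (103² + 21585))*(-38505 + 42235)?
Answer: 72962530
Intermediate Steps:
(-12633 + (103² + 21585))*(-38505 + 42235) = (-12633 + (10609 + 21585))*3730 = (-12633 + 32194)*3730 = 19561*3730 = 72962530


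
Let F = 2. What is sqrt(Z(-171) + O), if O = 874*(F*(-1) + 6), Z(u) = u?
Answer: 5*sqrt(133) ≈ 57.663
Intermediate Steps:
O = 3496 (O = 874*(2*(-1) + 6) = 874*(-2 + 6) = 874*4 = 3496)
sqrt(Z(-171) + O) = sqrt(-171 + 3496) = sqrt(3325) = 5*sqrt(133)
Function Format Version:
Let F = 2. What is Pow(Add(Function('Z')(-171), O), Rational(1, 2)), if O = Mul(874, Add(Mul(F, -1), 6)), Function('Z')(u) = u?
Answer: Mul(5, Pow(133, Rational(1, 2))) ≈ 57.663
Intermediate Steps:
O = 3496 (O = Mul(874, Add(Mul(2, -1), 6)) = Mul(874, Add(-2, 6)) = Mul(874, 4) = 3496)
Pow(Add(Function('Z')(-171), O), Rational(1, 2)) = Pow(Add(-171, 3496), Rational(1, 2)) = Pow(3325, Rational(1, 2)) = Mul(5, Pow(133, Rational(1, 2)))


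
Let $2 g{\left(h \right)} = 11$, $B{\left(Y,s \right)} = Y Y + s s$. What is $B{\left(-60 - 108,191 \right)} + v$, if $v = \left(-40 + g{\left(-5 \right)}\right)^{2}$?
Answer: $\frac{263581}{4} \approx 65895.0$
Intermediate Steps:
$B{\left(Y,s \right)} = Y^{2} + s^{2}$
$g{\left(h \right)} = \frac{11}{2}$ ($g{\left(h \right)} = \frac{1}{2} \cdot 11 = \frac{11}{2}$)
$v = \frac{4761}{4}$ ($v = \left(-40 + \frac{11}{2}\right)^{2} = \left(- \frac{69}{2}\right)^{2} = \frac{4761}{4} \approx 1190.3$)
$B{\left(-60 - 108,191 \right)} + v = \left(\left(-60 - 108\right)^{2} + 191^{2}\right) + \frac{4761}{4} = \left(\left(-168\right)^{2} + 36481\right) + \frac{4761}{4} = \left(28224 + 36481\right) + \frac{4761}{4} = 64705 + \frac{4761}{4} = \frac{263581}{4}$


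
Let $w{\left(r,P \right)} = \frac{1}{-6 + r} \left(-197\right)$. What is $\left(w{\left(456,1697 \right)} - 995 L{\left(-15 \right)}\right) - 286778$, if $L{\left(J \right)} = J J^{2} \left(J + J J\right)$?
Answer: $\frac{317213762203}{450} \approx 7.0492 \cdot 10^{8}$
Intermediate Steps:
$L{\left(J \right)} = J^{3} \left(J + J^{2}\right)$
$w{\left(r,P \right)} = - \frac{197}{-6 + r}$
$\left(w{\left(456,1697 \right)} - 995 L{\left(-15 \right)}\right) - 286778 = \left(- \frac{197}{-6 + 456} - 995 \left(-15\right)^{4} \left(1 - 15\right)\right) - 286778 = \left(- \frac{197}{450} - 995 \cdot 50625 \left(-14\right)\right) - 286778 = \left(\left(-197\right) \frac{1}{450} - -705206250\right) - 286778 = \left(- \frac{197}{450} + 705206250\right) - 286778 = \frac{317342812303}{450} - 286778 = \frac{317213762203}{450}$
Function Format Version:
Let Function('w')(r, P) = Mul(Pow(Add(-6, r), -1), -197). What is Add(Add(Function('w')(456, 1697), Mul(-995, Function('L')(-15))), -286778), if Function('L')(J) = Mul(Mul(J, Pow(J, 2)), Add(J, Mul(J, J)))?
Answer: Rational(317213762203, 450) ≈ 7.0492e+8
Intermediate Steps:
Function('L')(J) = Mul(Pow(J, 3), Add(J, Pow(J, 2)))
Function('w')(r, P) = Mul(-197, Pow(Add(-6, r), -1))
Add(Add(Function('w')(456, 1697), Mul(-995, Function('L')(-15))), -286778) = Add(Add(Mul(-197, Pow(Add(-6, 456), -1)), Mul(-995, Mul(Pow(-15, 4), Add(1, -15)))), -286778) = Add(Add(Mul(-197, Pow(450, -1)), Mul(-995, Mul(50625, -14))), -286778) = Add(Add(Mul(-197, Rational(1, 450)), Mul(-995, -708750)), -286778) = Add(Add(Rational(-197, 450), 705206250), -286778) = Add(Rational(317342812303, 450), -286778) = Rational(317213762203, 450)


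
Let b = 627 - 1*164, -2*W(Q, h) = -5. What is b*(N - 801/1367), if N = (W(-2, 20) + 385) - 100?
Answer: 363187849/2734 ≈ 1.3284e+5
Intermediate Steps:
W(Q, h) = 5/2 (W(Q, h) = -½*(-5) = 5/2)
N = 575/2 (N = (5/2 + 385) - 100 = 775/2 - 100 = 575/2 ≈ 287.50)
b = 463 (b = 627 - 164 = 463)
b*(N - 801/1367) = 463*(575/2 - 801/1367) = 463*(784423/2734) = 363187849/2734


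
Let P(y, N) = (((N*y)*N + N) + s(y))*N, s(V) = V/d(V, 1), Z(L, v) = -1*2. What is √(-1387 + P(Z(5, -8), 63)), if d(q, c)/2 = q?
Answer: I*√1989922/2 ≈ 705.32*I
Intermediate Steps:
d(q, c) = 2*q
Z(L, v) = -2
s(V) = ½ (s(V) = V/((2*V)) = V*(1/(2*V)) = ½)
P(y, N) = N*(½ + N + y*N²) (P(y, N) = (((N*y)*N + N) + ½)*N = ((y*N² + N) + ½)*N = ((N + y*N²) + ½)*N = (½ + N + y*N²)*N = N*(½ + N + y*N²))
√(-1387 + P(Z(5, -8), 63)) = √(-1387 + 63*(½ + 63 - 2*63²)) = √(-1387 + 63*(½ + 63 - 2*3969)) = √(-1387 + 63*(½ + 63 - 7938)) = √(-1387 + 63*(-15749/2)) = √(-1387 - 992187/2) = √(-994961/2) = I*√1989922/2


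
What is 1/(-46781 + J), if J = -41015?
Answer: -1/87796 ≈ -1.1390e-5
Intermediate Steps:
1/(-46781 + J) = 1/(-46781 - 41015) = 1/(-87796) = -1/87796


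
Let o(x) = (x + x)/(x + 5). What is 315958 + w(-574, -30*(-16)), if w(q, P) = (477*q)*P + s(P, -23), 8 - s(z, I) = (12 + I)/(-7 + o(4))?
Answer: -655535379/5 ≈ -1.3111e+8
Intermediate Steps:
o(x) = 2*x/(5 + x) (o(x) = (2*x)/(5 + x) = 2*x/(5 + x))
s(z, I) = 548/55 + 9*I/55 (s(z, I) = 8 - (12 + I)/(-7 + 2*4/(5 + 4)) = 8 - (12 + I)/(-7 + 2*4/9) = 8 - (12 + I)/(-7 + 2*4*(⅑)) = 8 - (12 + I)/(-7 + 8/9) = 8 - (12 + I)/(-55/9) = 8 - (12 + I)*(-9)/55 = 8 - (-108/55 - 9*I/55) = 8 + (108/55 + 9*I/55) = 548/55 + 9*I/55)
w(q, P) = 31/5 + 477*P*q (w(q, P) = (477*q)*P + (548/55 + (9/55)*(-23)) = 477*P*q + (548/55 - 207/55) = 477*P*q + 31/5 = 31/5 + 477*P*q)
315958 + w(-574, -30*(-16)) = 315958 + (31/5 + 477*(-30*(-16))*(-574)) = 315958 + (31/5 + 477*480*(-574)) = 315958 + (31/5 - 131423040) = 315958 - 657115169/5 = -655535379/5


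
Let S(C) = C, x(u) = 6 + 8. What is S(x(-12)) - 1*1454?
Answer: -1440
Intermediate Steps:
x(u) = 14
S(x(-12)) - 1*1454 = 14 - 1*1454 = 14 - 1454 = -1440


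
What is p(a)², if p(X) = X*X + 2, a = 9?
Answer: 6889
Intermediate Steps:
p(X) = 2 + X² (p(X) = X² + 2 = 2 + X²)
p(a)² = (2 + 9²)² = (2 + 81)² = 83² = 6889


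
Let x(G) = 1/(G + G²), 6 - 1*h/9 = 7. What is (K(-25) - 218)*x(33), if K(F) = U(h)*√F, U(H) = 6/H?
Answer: -109/561 - 5*I/1683 ≈ -0.1943 - 0.0029709*I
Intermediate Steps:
h = -9 (h = 54 - 9*7 = 54 - 63 = -9)
K(F) = -2*√F/3 (K(F) = (6/(-9))*√F = (6*(-⅑))*√F = -2*√F/3)
(K(-25) - 218)*x(33) = (-10*I/3 - 218)*(1/(33*(1 + 33))) = (-10*I/3 - 218)*((1/33)/34) = (-10*I/3 - 218)*((1/33)*(1/34)) = (-218 - 10*I/3)*(1/1122) = -109/561 - 5*I/1683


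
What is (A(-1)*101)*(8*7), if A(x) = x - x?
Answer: 0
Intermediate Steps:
A(x) = 0
(A(-1)*101)*(8*7) = (0*101)*(8*7) = 0*56 = 0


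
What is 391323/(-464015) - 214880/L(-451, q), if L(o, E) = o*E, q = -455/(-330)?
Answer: 35105013711/101837645 ≈ 344.72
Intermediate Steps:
q = 91/66 (q = -455*(-1/330) = 91/66 ≈ 1.3788)
L(o, E) = E*o
391323/(-464015) - 214880/L(-451, q) = 391323/(-464015) - 214880/((91/66)*(-451)) = 391323*(-1/464015) - 214880/(-3731/6) = -23019/27295 - 214880*(-6/3731) = -23019/27295 + 1289280/3731 = 35105013711/101837645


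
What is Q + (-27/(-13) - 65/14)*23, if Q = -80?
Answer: -25301/182 ≈ -139.02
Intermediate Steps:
Q + (-27/(-13) - 65/14)*23 = -80 + (-27/(-13) - 65/14)*23 = -80 + (-27*(-1/13) - 65*1/14)*23 = -80 + (27/13 - 65/14)*23 = -80 - 467/182*23 = -80 - 10741/182 = -25301/182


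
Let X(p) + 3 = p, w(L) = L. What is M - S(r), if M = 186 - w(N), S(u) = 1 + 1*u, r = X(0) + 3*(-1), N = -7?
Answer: 198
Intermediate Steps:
X(p) = -3 + p
r = -6 (r = (-3 + 0) + 3*(-1) = -3 - 3 = -6)
S(u) = 1 + u
M = 193 (M = 186 - 1*(-7) = 186 + 7 = 193)
M - S(r) = 193 - (1 - 6) = 193 - 1*(-5) = 193 + 5 = 198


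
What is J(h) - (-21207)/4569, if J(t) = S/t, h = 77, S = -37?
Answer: 487962/117271 ≈ 4.1610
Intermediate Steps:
J(t) = -37/t
J(h) - (-21207)/4569 = -37/77 - (-21207)/4569 = -37*1/77 - (-21207)/4569 = -37/77 - 1*(-7069/1523) = -37/77 + 7069/1523 = 487962/117271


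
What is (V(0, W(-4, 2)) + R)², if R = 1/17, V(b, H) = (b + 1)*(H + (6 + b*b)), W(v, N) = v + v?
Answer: 1089/289 ≈ 3.7682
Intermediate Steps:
W(v, N) = 2*v
V(b, H) = (1 + b)*(6 + H + b²) (V(b, H) = (1 + b)*(H + (6 + b²)) = (1 + b)*(6 + H + b²))
R = 1/17 ≈ 0.058824
(V(0, W(-4, 2)) + R)² = ((6 + 2*(-4) + 0² + 0³ + 6*0 + (2*(-4))*0) + 1/17)² = ((6 - 8 + 0 + 0 + 0 - 8*0) + 1/17)² = ((6 - 8 + 0 + 0 + 0 + 0) + 1/17)² = (-2 + 1/17)² = (-33/17)² = 1089/289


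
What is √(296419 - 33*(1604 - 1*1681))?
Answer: 4*√18685 ≈ 546.77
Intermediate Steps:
√(296419 - 33*(1604 - 1*1681)) = √(296419 - 33*(1604 - 1681)) = √(296419 - 33*(-77)) = √(296419 + 2541) = √298960 = 4*√18685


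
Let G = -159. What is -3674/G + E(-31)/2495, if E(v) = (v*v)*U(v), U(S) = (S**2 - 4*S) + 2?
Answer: 175259143/396705 ≈ 441.79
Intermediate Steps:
U(S) = 2 + S**2 - 4*S
E(v) = v**2*(2 + v**2 - 4*v) (E(v) = (v*v)*(2 + v**2 - 4*v) = v**2*(2 + v**2 - 4*v))
-3674/G + E(-31)/2495 = -3674/(-159) + ((-31)**2*(2 + (-31)**2 - 4*(-31)))/2495 = -3674*(-1/159) + (961*(2 + 961 + 124))*(1/2495) = 3674/159 + (961*1087)*(1/2495) = 3674/159 + 1044607*(1/2495) = 3674/159 + 1044607/2495 = 175259143/396705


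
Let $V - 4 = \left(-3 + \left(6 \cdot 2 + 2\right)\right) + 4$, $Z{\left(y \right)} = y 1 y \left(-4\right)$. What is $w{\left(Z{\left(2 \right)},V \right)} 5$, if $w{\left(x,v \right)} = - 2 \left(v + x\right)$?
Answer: $-30$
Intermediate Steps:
$Z{\left(y \right)} = - 4 y^{2}$ ($Z{\left(y \right)} = y y \left(-4\right) = y^{2} \left(-4\right) = - 4 y^{2}$)
$V = 19$ ($V = 4 + \left(\left(-3 + \left(6 \cdot 2 + 2\right)\right) + 4\right) = 4 + \left(\left(-3 + \left(12 + 2\right)\right) + 4\right) = 4 + \left(\left(-3 + 14\right) + 4\right) = 4 + \left(11 + 4\right) = 4 + 15 = 19$)
$w{\left(x,v \right)} = - 2 v - 2 x$
$w{\left(Z{\left(2 \right)},V \right)} 5 = \left(\left(-2\right) 19 - 2 \left(- 4 \cdot 2^{2}\right)\right) 5 = \left(-38 - 2 \left(\left(-4\right) 4\right)\right) 5 = \left(-38 - -32\right) 5 = \left(-38 + 32\right) 5 = \left(-6\right) 5 = -30$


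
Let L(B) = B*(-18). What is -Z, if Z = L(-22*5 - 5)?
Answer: -2070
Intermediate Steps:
L(B) = -18*B
Z = 2070 (Z = -18*(-22*5 - 5) = -18*(-110 - 5) = -18*(-115) = 2070)
-Z = -1*2070 = -2070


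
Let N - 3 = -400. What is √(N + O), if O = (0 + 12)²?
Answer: I*√253 ≈ 15.906*I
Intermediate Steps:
O = 144 (O = 12² = 144)
N = -397 (N = 3 - 400 = -397)
√(N + O) = √(-397 + 144) = √(-253) = I*√253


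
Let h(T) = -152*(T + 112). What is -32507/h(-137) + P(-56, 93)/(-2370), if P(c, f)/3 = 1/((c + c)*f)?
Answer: -6687209917/781720800 ≈ -8.5545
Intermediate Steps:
P(c, f) = 3/(2*c*f) (P(c, f) = 3/(((c + c)*f)) = 3/(((2*c)*f)) = 3/((2*c*f)) = 3*(1/(2*c*f)) = 3/(2*c*f))
h(T) = -17024 - 152*T (h(T) = -152*(112 + T) = -17024 - 152*T)
-32507/h(-137) + P(-56, 93)/(-2370) = -32507/(-17024 - 152*(-137)) + ((3/2)/(-56*93))/(-2370) = -32507/(-17024 + 20824) + ((3/2)*(-1/56)*(1/93))*(-1/2370) = -32507/3800 - 1/3472*(-1/2370) = -32507*1/3800 + 1/8228640 = -32507/3800 + 1/8228640 = -6687209917/781720800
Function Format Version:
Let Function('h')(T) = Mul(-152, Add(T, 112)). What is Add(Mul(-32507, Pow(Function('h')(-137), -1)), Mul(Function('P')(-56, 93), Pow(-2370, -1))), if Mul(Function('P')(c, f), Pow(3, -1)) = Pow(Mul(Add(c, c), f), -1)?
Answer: Rational(-6687209917, 781720800) ≈ -8.5545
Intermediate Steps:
Function('P')(c, f) = Mul(Rational(3, 2), Pow(c, -1), Pow(f, -1)) (Function('P')(c, f) = Mul(3, Pow(Mul(Add(c, c), f), -1)) = Mul(3, Pow(Mul(Mul(2, c), f), -1)) = Mul(3, Pow(Mul(2, c, f), -1)) = Mul(3, Mul(Rational(1, 2), Pow(c, -1), Pow(f, -1))) = Mul(Rational(3, 2), Pow(c, -1), Pow(f, -1)))
Function('h')(T) = Add(-17024, Mul(-152, T)) (Function('h')(T) = Mul(-152, Add(112, T)) = Add(-17024, Mul(-152, T)))
Add(Mul(-32507, Pow(Function('h')(-137), -1)), Mul(Function('P')(-56, 93), Pow(-2370, -1))) = Add(Mul(-32507, Pow(Add(-17024, Mul(-152, -137)), -1)), Mul(Mul(Rational(3, 2), Pow(-56, -1), Pow(93, -1)), Pow(-2370, -1))) = Add(Mul(-32507, Pow(Add(-17024, 20824), -1)), Mul(Mul(Rational(3, 2), Rational(-1, 56), Rational(1, 93)), Rational(-1, 2370))) = Add(Mul(-32507, Pow(3800, -1)), Mul(Rational(-1, 3472), Rational(-1, 2370))) = Add(Mul(-32507, Rational(1, 3800)), Rational(1, 8228640)) = Add(Rational(-32507, 3800), Rational(1, 8228640)) = Rational(-6687209917, 781720800)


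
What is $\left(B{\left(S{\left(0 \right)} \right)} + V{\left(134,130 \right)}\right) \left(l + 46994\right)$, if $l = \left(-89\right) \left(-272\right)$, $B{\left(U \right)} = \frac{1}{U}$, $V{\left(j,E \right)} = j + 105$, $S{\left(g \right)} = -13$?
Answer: $\frac{221153412}{13} \approx 1.7012 \cdot 10^{7}$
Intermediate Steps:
$V{\left(j,E \right)} = 105 + j$
$l = 24208$
$\left(B{\left(S{\left(0 \right)} \right)} + V{\left(134,130 \right)}\right) \left(l + 46994\right) = \left(\frac{1}{-13} + \left(105 + 134\right)\right) \left(24208 + 46994\right) = \left(- \frac{1}{13} + 239\right) 71202 = \frac{3106}{13} \cdot 71202 = \frac{221153412}{13}$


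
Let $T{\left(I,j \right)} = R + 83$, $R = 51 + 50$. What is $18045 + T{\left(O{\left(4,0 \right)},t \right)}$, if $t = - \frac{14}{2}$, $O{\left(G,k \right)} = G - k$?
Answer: $18229$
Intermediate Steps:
$R = 101$
$t = -7$ ($t = \left(-14\right) \frac{1}{2} = -7$)
$T{\left(I,j \right)} = 184$ ($T{\left(I,j \right)} = 101 + 83 = 184$)
$18045 + T{\left(O{\left(4,0 \right)},t \right)} = 18045 + 184 = 18229$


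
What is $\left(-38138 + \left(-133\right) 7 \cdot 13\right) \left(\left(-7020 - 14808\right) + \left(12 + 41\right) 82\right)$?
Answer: $878313162$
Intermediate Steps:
$\left(-38138 + \left(-133\right) 7 \cdot 13\right) \left(\left(-7020 - 14808\right) + \left(12 + 41\right) 82\right) = \left(-38138 - 12103\right) \left(-21828 + 53 \cdot 82\right) = \left(-38138 - 12103\right) \left(-21828 + 4346\right) = \left(-50241\right) \left(-17482\right) = 878313162$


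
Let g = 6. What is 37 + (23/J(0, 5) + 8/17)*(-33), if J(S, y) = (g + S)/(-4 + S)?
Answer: 8967/17 ≈ 527.47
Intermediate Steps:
J(S, y) = (6 + S)/(-4 + S)
37 + (23/J(0, 5) + 8/17)*(-33) = 37 + (23/(((6 + 0)/(-4 + 0))) + 8/17)*(-33) = 37 + (23/((6/(-4))) + 8*(1/17))*(-33) = 37 + (23/((-¼*6)) + 8/17)*(-33) = 37 + (23/(-3/2) + 8/17)*(-33) = 37 + (23*(-⅔) + 8/17)*(-33) = 37 + (-46/3 + 8/17)*(-33) = 37 - 758/51*(-33) = 37 + 8338/17 = 8967/17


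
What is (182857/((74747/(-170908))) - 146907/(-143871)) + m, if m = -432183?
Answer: -3047956556255306/3584641879 ≈ -8.5028e+5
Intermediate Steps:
(182857/((74747/(-170908))) - 146907/(-143871)) + m = (182857/((74747/(-170908))) - 146907/(-143871)) - 432183 = (182857/((74747*(-1/170908))) - 146907*(-1/143871)) - 432183 = (182857/(-74747/170908) + 48969/47957) - 432183 = (182857*(-170908/74747) + 48969/47957) - 432183 = (-31251724156/74747 + 48969/47957) - 432183 = -1498735275063449/3584641879 - 432183 = -3047956556255306/3584641879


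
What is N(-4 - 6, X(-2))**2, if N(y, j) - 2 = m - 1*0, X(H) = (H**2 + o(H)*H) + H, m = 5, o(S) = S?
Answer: 49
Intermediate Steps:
X(H) = H + 2*H**2 (X(H) = (H**2 + H*H) + H = (H**2 + H**2) + H = 2*H**2 + H = H + 2*H**2)
N(y, j) = 7 (N(y, j) = 2 + (5 - 1*0) = 2 + (5 + 0) = 2 + 5 = 7)
N(-4 - 6, X(-2))**2 = 7**2 = 49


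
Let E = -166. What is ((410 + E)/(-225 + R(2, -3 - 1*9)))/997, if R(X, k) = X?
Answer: -244/222331 ≈ -0.0010975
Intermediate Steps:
((410 + E)/(-225 + R(2, -3 - 1*9)))/997 = ((410 - 166)/(-225 + 2))/997 = (244/(-223))*(1/997) = (244*(-1/223))*(1/997) = -244/223*1/997 = -244/222331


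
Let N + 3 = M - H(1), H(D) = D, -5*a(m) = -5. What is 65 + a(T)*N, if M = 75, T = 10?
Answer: 136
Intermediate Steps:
a(m) = 1 (a(m) = -1/5*(-5) = 1)
N = 71 (N = -3 + (75 - 1*1) = -3 + (75 - 1) = -3 + 74 = 71)
65 + a(T)*N = 65 + 1*71 = 65 + 71 = 136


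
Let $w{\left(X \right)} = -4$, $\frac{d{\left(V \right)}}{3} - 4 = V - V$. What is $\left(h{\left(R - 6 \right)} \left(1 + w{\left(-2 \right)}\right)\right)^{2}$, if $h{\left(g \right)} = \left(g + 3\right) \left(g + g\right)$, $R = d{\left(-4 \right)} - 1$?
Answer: $57600$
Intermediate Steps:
$d{\left(V \right)} = 12$ ($d{\left(V \right)} = 12 + 3 \left(V - V\right) = 12 + 3 \cdot 0 = 12 + 0 = 12$)
$R = 11$ ($R = 12 - 1 = 11$)
$h{\left(g \right)} = 2 g \left(3 + g\right)$ ($h{\left(g \right)} = \left(3 + g\right) 2 g = 2 g \left(3 + g\right)$)
$\left(h{\left(R - 6 \right)} \left(1 + w{\left(-2 \right)}\right)\right)^{2} = \left(2 \left(11 - 6\right) \left(3 + \left(11 - 6\right)\right) \left(1 - 4\right)\right)^{2} = \left(2 \left(11 - 6\right) \left(3 + \left(11 - 6\right)\right) \left(-3\right)\right)^{2} = \left(2 \cdot 5 \left(3 + 5\right) \left(-3\right)\right)^{2} = \left(2 \cdot 5 \cdot 8 \left(-3\right)\right)^{2} = \left(80 \left(-3\right)\right)^{2} = \left(-240\right)^{2} = 57600$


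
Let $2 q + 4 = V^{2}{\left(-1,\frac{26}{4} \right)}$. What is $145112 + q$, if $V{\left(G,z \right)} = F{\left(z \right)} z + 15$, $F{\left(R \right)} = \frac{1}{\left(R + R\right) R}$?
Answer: $\frac{24542798}{169} \approx 1.4522 \cdot 10^{5}$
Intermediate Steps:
$F{\left(R \right)} = \frac{1}{2 R^{2}}$ ($F{\left(R \right)} = \frac{1}{2 R R} = \frac{\frac{1}{2} \frac{1}{R}}{R} = \frac{1}{2 R^{2}}$)
$V{\left(G,z \right)} = 15 + \frac{1}{2 z}$ ($V{\left(G,z \right)} = \frac{1}{2 z^{2}} z + 15 = \frac{1}{2 z} + 15 = 15 + \frac{1}{2 z}$)
$q = \frac{18870}{169}$ ($q = -2 + \frac{\left(15 + \frac{1}{2 \cdot \frac{26}{4}}\right)^{2}}{2} = -2 + \frac{\left(15 + \frac{1}{2 \cdot 26 \cdot \frac{1}{4}}\right)^{2}}{2} = -2 + \frac{\left(15 + \frac{1}{2 \cdot \frac{13}{2}}\right)^{2}}{2} = -2 + \frac{\left(15 + \frac{1}{2} \cdot \frac{2}{13}\right)^{2}}{2} = -2 + \frac{\left(15 + \frac{1}{13}\right)^{2}}{2} = -2 + \frac{\left(\frac{196}{13}\right)^{2}}{2} = -2 + \frac{1}{2} \cdot \frac{38416}{169} = -2 + \frac{19208}{169} = \frac{18870}{169} \approx 111.66$)
$145112 + q = 145112 + \frac{18870}{169} = \frac{24542798}{169}$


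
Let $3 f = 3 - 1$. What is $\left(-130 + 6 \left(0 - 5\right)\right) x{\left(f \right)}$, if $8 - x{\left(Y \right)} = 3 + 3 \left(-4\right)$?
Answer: $-2720$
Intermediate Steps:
$f = \frac{2}{3}$ ($f = \frac{3 - 1}{3} = \frac{1}{3} \cdot 2 = \frac{2}{3} \approx 0.66667$)
$x{\left(Y \right)} = 17$ ($x{\left(Y \right)} = 8 - \left(3 + 3 \left(-4\right)\right) = 8 - \left(3 - 12\right) = 8 - -9 = 8 + 9 = 17$)
$\left(-130 + 6 \left(0 - 5\right)\right) x{\left(f \right)} = \left(-130 + 6 \left(0 - 5\right)\right) 17 = \left(-130 + 6 \left(-5\right)\right) 17 = \left(-130 - 30\right) 17 = \left(-160\right) 17 = -2720$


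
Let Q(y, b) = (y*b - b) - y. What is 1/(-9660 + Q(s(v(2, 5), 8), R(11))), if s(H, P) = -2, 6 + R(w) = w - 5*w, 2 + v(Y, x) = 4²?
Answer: -1/9508 ≈ -0.00010517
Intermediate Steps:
v(Y, x) = 14 (v(Y, x) = -2 + 4² = -2 + 16 = 14)
R(w) = -6 - 4*w (R(w) = -6 + (w - 5*w) = -6 - 4*w)
Q(y, b) = -b - y + b*y (Q(y, b) = (b*y - b) - y = (-b + b*y) - y = -b - y + b*y)
1/(-9660 + Q(s(v(2, 5), 8), R(11))) = 1/(-9660 + (-(-6 - 4*11) - 1*(-2) + (-6 - 4*11)*(-2))) = 1/(-9660 + (-(-6 - 44) + 2 + (-6 - 44)*(-2))) = 1/(-9660 + (-1*(-50) + 2 - 50*(-2))) = 1/(-9660 + (50 + 2 + 100)) = 1/(-9660 + 152) = 1/(-9508) = -1/9508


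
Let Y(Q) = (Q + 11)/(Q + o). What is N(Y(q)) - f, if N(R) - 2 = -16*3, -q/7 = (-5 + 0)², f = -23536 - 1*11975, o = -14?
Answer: 35465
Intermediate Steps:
f = -35511 (f = -23536 - 11975 = -35511)
q = -175 (q = -7*(-5 + 0)² = -7*(-5)² = -7*25 = -175)
Y(Q) = (11 + Q)/(-14 + Q) (Y(Q) = (Q + 11)/(Q - 14) = (11 + Q)/(-14 + Q))
N(R) = -46 (N(R) = 2 - 16*3 = 2 - 48 = -46)
N(Y(q)) - f = -46 - 1*(-35511) = -46 + 35511 = 35465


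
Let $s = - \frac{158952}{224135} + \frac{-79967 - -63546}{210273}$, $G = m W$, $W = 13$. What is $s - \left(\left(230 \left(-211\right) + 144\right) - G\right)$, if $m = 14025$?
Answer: $\frac{10873265934941174}{47129538855} \approx 2.3071 \cdot 10^{5}$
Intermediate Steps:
$G = 182325$ ($G = 14025 \cdot 13 = 182325$)
$s = - \frac{37103834731}{47129538855}$ ($s = \left(-158952\right) \frac{1}{224135} + \left(-79967 + 63546\right) \frac{1}{210273} = - \frac{158952}{224135} - \frac{16421}{210273} = - \frac{37103834731}{47129538855} \approx -0.78727$)
$s - \left(\left(230 \left(-211\right) + 144\right) - G\right) = - \frac{37103834731}{47129538855} - \left(\left(230 \left(-211\right) + 144\right) - 182325\right) = - \frac{37103834731}{47129538855} - \left(\left(-48530 + 144\right) - 182325\right) = - \frac{37103834731}{47129538855} - \left(-48386 - 182325\right) = - \frac{37103834731}{47129538855} - -230711 = - \frac{37103834731}{47129538855} + 230711 = \frac{10873265934941174}{47129538855}$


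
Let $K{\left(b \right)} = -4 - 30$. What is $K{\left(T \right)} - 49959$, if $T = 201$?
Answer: $-49993$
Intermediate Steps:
$K{\left(b \right)} = -34$ ($K{\left(b \right)} = -4 - 30 = -34$)
$K{\left(T \right)} - 49959 = -34 - 49959 = -49993$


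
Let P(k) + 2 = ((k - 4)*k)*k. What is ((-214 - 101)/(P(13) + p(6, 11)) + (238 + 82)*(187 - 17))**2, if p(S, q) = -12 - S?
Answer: 6667389597187225/2253001 ≈ 2.9593e+9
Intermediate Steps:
P(k) = -2 + k**2*(-4 + k) (P(k) = -2 + ((k - 4)*k)*k = -2 + ((-4 + k)*k)*k = -2 + (k*(-4 + k))*k = -2 + k**2*(-4 + k))
((-214 - 101)/(P(13) + p(6, 11)) + (238 + 82)*(187 - 17))**2 = ((-214 - 101)/((-2 + 13**3 - 4*13**2) + (-12 - 1*6)) + (238 + 82)*(187 - 17))**2 = (-315/((-2 + 2197 - 4*169) + (-12 - 6)) + 320*170)**2 = (-315/((-2 + 2197 - 676) - 18) + 54400)**2 = (-315/(1519 - 18) + 54400)**2 = (-315/1501 + 54400)**2 = (81654085/1501)**2 = 6667389597187225/2253001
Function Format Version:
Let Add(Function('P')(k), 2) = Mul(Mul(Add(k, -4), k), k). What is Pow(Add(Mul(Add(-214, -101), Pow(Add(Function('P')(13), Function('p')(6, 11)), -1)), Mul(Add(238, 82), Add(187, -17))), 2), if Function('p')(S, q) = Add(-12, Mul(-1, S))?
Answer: Rational(6667389597187225, 2253001) ≈ 2.9593e+9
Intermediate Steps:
Function('P')(k) = Add(-2, Mul(Pow(k, 2), Add(-4, k))) (Function('P')(k) = Add(-2, Mul(Mul(Add(k, -4), k), k)) = Add(-2, Mul(Mul(Add(-4, k), k), k)) = Add(-2, Mul(Mul(k, Add(-4, k)), k)) = Add(-2, Mul(Pow(k, 2), Add(-4, k))))
Pow(Add(Mul(Add(-214, -101), Pow(Add(Function('P')(13), Function('p')(6, 11)), -1)), Mul(Add(238, 82), Add(187, -17))), 2) = Pow(Add(Mul(Add(-214, -101), Pow(Add(Add(-2, Pow(13, 3), Mul(-4, Pow(13, 2))), Add(-12, Mul(-1, 6))), -1)), Mul(Add(238, 82), Add(187, -17))), 2) = Pow(Add(Mul(-315, Pow(Add(Add(-2, 2197, Mul(-4, 169)), Add(-12, -6)), -1)), Mul(320, 170)), 2) = Pow(Add(Mul(-315, Pow(Add(Add(-2, 2197, -676), -18), -1)), 54400), 2) = Pow(Add(Mul(-315, Pow(Add(1519, -18), -1)), 54400), 2) = Pow(Add(Mul(-315, Pow(1501, -1)), 54400), 2) = Pow(Add(Mul(-315, Rational(1, 1501)), 54400), 2) = Pow(Add(Rational(-315, 1501), 54400), 2) = Pow(Rational(81654085, 1501), 2) = Rational(6667389597187225, 2253001)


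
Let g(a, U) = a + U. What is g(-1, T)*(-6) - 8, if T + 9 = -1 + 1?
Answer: 52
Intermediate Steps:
T = -9 (T = -9 + (-1 + 1) = -9 + 0 = -9)
g(a, U) = U + a
g(-1, T)*(-6) - 8 = (-9 - 1)*(-6) - 8 = -10*(-6) - 8 = 60 - 8 = 52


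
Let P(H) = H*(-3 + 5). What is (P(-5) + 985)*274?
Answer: 267150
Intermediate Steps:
P(H) = 2*H (P(H) = H*2 = 2*H)
(P(-5) + 985)*274 = (2*(-5) + 985)*274 = (-10 + 985)*274 = 975*274 = 267150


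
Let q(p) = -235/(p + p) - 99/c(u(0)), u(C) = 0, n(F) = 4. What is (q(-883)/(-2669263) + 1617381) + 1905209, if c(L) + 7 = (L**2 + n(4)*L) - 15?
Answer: 8302601010479019/2356959229 ≈ 3.5226e+6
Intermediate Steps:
c(L) = -22 + L**2 + 4*L (c(L) = -7 + ((L**2 + 4*L) - 15) = -7 + (-15 + L**2 + 4*L) = -22 + L**2 + 4*L)
q(p) = 9/2 - 235/(2*p) (q(p) = -235/(p + p) - 99/(-22 + 0**2 + 4*0) = -235*1/(2*p) - 99/(-22 + 0 + 0) = -235/(2*p) - 99/(-22) = -235/(2*p) - 99*(-1/22) = -235/(2*p) + 9/2 = 9/2 - 235/(2*p))
(q(-883)/(-2669263) + 1617381) + 1905209 = (((1/2)*(-235 + 9*(-883))/(-883))/(-2669263) + 1617381) + 1905209 = (((1/2)*(-1/883)*(-235 - 7947))*(-1/2669263) + 1617381) + 1905209 = (((1/2)*(-1/883)*(-8182))*(-1/2669263) + 1617381) + 1905209 = ((4091/883)*(-1/2669263) + 1617381) + 1905209 = (-4091/2356959229 + 1617381) + 1905209 = 3812101074755158/2356959229 + 1905209 = 8302601010479019/2356959229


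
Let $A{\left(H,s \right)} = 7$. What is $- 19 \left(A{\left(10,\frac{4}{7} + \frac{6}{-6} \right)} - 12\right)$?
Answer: $95$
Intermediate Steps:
$- 19 \left(A{\left(10,\frac{4}{7} + \frac{6}{-6} \right)} - 12\right) = - 19 \left(7 - 12\right) = \left(-19\right) \left(-5\right) = 95$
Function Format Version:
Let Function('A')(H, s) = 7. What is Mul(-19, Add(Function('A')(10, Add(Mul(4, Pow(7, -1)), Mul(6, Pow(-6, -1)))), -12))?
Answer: 95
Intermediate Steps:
Mul(-19, Add(Function('A')(10, Add(Mul(4, Pow(7, -1)), Mul(6, Pow(-6, -1)))), -12)) = Mul(-19, Add(7, -12)) = Mul(-19, -5) = 95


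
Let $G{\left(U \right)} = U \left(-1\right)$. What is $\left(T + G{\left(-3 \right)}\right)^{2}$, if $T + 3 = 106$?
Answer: $11236$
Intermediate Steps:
$G{\left(U \right)} = - U$
$T = 103$ ($T = -3 + 106 = 103$)
$\left(T + G{\left(-3 \right)}\right)^{2} = \left(103 - -3\right)^{2} = \left(103 + 3\right)^{2} = 106^{2} = 11236$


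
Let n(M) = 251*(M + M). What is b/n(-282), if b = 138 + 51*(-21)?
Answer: 311/47188 ≈ 0.0065907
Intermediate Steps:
n(M) = 502*M (n(M) = 251*(2*M) = 502*M)
b = -933 (b = 138 - 1071 = -933)
b/n(-282) = -933/(502*(-282)) = -933/(-141564) = -933*(-1/141564) = 311/47188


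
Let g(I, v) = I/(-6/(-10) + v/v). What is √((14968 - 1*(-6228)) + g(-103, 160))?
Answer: √338106/4 ≈ 145.37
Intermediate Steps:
g(I, v) = 5*I/8 (g(I, v) = I/(-6*(-⅒) + 1) = I/(⅗ + 1) = I/(8/5) = I*(5/8) = 5*I/8)
√((14968 - 1*(-6228)) + g(-103, 160)) = √((14968 - 1*(-6228)) + (5/8)*(-103)) = √((14968 + 6228) - 515/8) = √(21196 - 515/8) = √(169053/8) = √338106/4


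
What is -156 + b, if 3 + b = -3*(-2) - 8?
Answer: -161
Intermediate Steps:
b = -5 (b = -3 + (-3*(-2) - 8) = -3 + (6 - 8) = -3 - 2 = -5)
-156 + b = -156 - 5 = -161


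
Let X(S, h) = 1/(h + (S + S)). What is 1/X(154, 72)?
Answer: 380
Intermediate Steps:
X(S, h) = 1/(h + 2*S)
1/X(154, 72) = 1/(1/(72 + 2*154)) = 1/(1/(72 + 308)) = 1/(1/380) = 380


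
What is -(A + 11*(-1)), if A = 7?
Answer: 4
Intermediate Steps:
-(A + 11*(-1)) = -(7 + 11*(-1)) = -(7 - 11) = -1*(-4) = 4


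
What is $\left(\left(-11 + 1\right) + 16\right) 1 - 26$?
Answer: $-20$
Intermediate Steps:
$\left(\left(-11 + 1\right) + 16\right) 1 - 26 = \left(-10 + 16\right) 1 - 26 = 6 \cdot 1 - 26 = 6 - 26 = -20$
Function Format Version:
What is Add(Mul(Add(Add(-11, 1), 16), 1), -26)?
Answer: -20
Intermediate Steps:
Add(Mul(Add(Add(-11, 1), 16), 1), -26) = Add(Mul(Add(-10, 16), 1), -26) = Add(Mul(6, 1), -26) = Add(6, -26) = -20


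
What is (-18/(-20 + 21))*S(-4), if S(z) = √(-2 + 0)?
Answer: -18*I*√2 ≈ -25.456*I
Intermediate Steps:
S(z) = I*√2 (S(z) = √(-2) = I*√2)
(-18/(-20 + 21))*S(-4) = (-18/(-20 + 21))*(I*√2) = (-18/1)*(I*√2) = (-18*1)*(I*√2) = -18*I*√2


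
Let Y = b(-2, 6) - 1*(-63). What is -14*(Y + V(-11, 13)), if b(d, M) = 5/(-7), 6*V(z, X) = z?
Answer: -2539/3 ≈ -846.33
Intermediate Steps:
V(z, X) = z/6
b(d, M) = -5/7 (b(d, M) = 5*(-⅐) = -5/7)
Y = 436/7 (Y = -5/7 - 1*(-63) = -5/7 + 63 = 436/7 ≈ 62.286)
-14*(Y + V(-11, 13)) = -14*(436/7 + (⅙)*(-11)) = -14*(436/7 - 11/6) = -14*2539/42 = -2539/3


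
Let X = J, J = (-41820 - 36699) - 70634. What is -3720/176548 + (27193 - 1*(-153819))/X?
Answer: -8128038934/6583165961 ≈ -1.2347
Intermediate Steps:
J = -149153 (J = -78519 - 70634 = -149153)
X = -149153
-3720/176548 + (27193 - 1*(-153819))/X = -3720/176548 + (27193 - 1*(-153819))/(-149153) = -3720*1/176548 + (27193 + 153819)*(-1/149153) = -930/44137 + 181012*(-1/149153) = -930/44137 - 181012/149153 = -8128038934/6583165961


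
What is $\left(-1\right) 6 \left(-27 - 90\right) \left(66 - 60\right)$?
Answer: $4212$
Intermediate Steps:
$\left(-1\right) 6 \left(-27 - 90\right) \left(66 - 60\right) = - 6 \left(\left(-117\right) 6\right) = \left(-6\right) \left(-702\right) = 4212$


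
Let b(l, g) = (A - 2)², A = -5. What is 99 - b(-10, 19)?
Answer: 50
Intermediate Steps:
b(l, g) = 49 (b(l, g) = (-5 - 2)² = (-7)² = 49)
99 - b(-10, 19) = 99 - 1*49 = 99 - 49 = 50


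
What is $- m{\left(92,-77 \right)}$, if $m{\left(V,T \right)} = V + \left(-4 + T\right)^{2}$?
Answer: $-6653$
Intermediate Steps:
$- m{\left(92,-77 \right)} = - (92 + \left(-4 - 77\right)^{2}) = - (92 + \left(-81\right)^{2}) = - (92 + 6561) = \left(-1\right) 6653 = -6653$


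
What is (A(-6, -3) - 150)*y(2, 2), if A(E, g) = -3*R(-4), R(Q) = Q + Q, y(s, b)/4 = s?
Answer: -1008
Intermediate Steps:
y(s, b) = 4*s
R(Q) = 2*Q
A(E, g) = 24 (A(E, g) = -6*(-4) = -3*(-8) = 24)
(A(-6, -3) - 150)*y(2, 2) = (24 - 150)*(4*2) = -126*8 = -1008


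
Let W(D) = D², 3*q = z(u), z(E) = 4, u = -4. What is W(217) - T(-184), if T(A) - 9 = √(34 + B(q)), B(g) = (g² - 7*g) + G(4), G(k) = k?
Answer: 47080 - √274/3 ≈ 47075.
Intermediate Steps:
q = 4/3 (q = (⅓)*4 = 4/3 ≈ 1.3333)
B(g) = 4 + g² - 7*g (B(g) = (g² - 7*g) + 4 = 4 + g² - 7*g)
T(A) = 9 + √274/3 (T(A) = 9 + √(34 + (4 + (4/3)² - 7*4/3)) = 9 + √(34 + (4 + 16/9 - 28/3)) = 9 + √(34 - 32/9) = 9 + √(274/9) = 9 + √274/3)
W(217) - T(-184) = 217² - (9 + √274/3) = 47089 + (-9 - √274/3) = 47080 - √274/3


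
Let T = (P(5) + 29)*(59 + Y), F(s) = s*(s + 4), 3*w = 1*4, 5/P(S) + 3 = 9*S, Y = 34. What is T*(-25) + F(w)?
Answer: -8529529/126 ≈ -67695.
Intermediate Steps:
P(S) = 5/(-3 + 9*S)
w = 4/3 (w = (1*4)/3 = (⅓)*4 = 4/3 ≈ 1.3333)
F(s) = s*(4 + s)
T = 37913/14 (T = (5/(3*(-1 + 3*5)) + 29)*(59 + 34) = (5/(3*(-1 + 15)) + 29)*93 = ((5/3)/14 + 29)*93 = ((5/3)*(1/14) + 29)*93 = (5/42 + 29)*93 = (1223/42)*93 = 37913/14 ≈ 2708.1)
T*(-25) + F(w) = (37913/14)*(-25) + 4*(4 + 4/3)/3 = -947825/14 + (4/3)*(16/3) = -947825/14 + 64/9 = -8529529/126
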